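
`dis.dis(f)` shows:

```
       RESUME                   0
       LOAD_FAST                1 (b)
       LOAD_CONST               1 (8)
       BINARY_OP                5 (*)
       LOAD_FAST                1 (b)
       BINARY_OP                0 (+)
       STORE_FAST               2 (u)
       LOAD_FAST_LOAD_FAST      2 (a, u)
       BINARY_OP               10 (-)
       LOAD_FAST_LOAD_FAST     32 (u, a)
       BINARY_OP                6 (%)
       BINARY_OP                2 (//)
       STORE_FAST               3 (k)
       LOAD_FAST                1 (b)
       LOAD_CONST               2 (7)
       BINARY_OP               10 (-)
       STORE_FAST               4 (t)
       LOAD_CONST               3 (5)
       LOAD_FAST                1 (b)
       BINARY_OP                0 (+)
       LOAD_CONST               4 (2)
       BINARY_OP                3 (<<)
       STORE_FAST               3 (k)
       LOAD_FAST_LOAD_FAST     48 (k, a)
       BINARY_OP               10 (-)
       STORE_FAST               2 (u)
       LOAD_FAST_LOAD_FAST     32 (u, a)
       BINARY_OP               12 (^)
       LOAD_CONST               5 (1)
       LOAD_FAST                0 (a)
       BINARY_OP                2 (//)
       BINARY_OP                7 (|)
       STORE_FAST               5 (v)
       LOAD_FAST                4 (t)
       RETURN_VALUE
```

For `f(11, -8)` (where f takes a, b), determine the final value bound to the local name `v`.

-30

LOAD_FAST b → push -8. Stack: [-8]
LOAD_CONST → push 8. Stack: [-8, 8]
BINARY_OP * → -8 * 8 = -64. Stack: [-64]
LOAD_FAST b → push -8. Stack: [-64, -8]
BINARY_OP + → -64 + -8 = -72. Stack: [-72]
STORE_FAST u → u=-72. Stack: []
LOAD_FAST_LOAD_FAST a,u → push 11,-72. Stack: [11, -72]
BINARY_OP - → 11 - -72 = 83. Stack: [83]
LOAD_FAST_LOAD_FAST u,a → push -72,11. Stack: [83, -72, 11]
BINARY_OP % → -72 % 11 = 5. Stack: [83, 5]
BINARY_OP // → 83 // 5 = 16. Stack: [16]
STORE_FAST k → k=16. Stack: []
LOAD_FAST b → push -8. Stack: [-8]
LOAD_CONST → push 7. Stack: [-8, 7]
BINARY_OP - → -8 - 7 = -15. Stack: [-15]
STORE_FAST t → t=-15. Stack: []
LOAD_CONST → push 5. Stack: [5]
LOAD_FAST b → push -8. Stack: [5, -8]
BINARY_OP + → 5 + -8 = -3. Stack: [-3]
LOAD_CONST → push 2. Stack: [-3, 2]
BINARY_OP << → -3 << 2 = -12. Stack: [-12]
STORE_FAST k → k=-12. Stack: []
LOAD_FAST_LOAD_FAST k,a → push -12,11. Stack: [-12, 11]
BINARY_OP - → -12 - 11 = -23. Stack: [-23]
STORE_FAST u → u=-23. Stack: []
LOAD_FAST_LOAD_FAST u,a → push -23,11. Stack: [-23, 11]
BINARY_OP ^ → -23 ^ 11 = -30. Stack: [-30]
LOAD_CONST → push 1. Stack: [-30, 1]
LOAD_FAST a → push 11. Stack: [-30, 1, 11]
BINARY_OP // → 1 // 11 = 0. Stack: [-30, 0]
BINARY_OP | → -30 | 0 = -30. Stack: [-30]
STORE_FAST v → v=-30. Stack: []
LOAD_FAST t → push -15. Stack: [-15]
RETURN_VALUE → return -15.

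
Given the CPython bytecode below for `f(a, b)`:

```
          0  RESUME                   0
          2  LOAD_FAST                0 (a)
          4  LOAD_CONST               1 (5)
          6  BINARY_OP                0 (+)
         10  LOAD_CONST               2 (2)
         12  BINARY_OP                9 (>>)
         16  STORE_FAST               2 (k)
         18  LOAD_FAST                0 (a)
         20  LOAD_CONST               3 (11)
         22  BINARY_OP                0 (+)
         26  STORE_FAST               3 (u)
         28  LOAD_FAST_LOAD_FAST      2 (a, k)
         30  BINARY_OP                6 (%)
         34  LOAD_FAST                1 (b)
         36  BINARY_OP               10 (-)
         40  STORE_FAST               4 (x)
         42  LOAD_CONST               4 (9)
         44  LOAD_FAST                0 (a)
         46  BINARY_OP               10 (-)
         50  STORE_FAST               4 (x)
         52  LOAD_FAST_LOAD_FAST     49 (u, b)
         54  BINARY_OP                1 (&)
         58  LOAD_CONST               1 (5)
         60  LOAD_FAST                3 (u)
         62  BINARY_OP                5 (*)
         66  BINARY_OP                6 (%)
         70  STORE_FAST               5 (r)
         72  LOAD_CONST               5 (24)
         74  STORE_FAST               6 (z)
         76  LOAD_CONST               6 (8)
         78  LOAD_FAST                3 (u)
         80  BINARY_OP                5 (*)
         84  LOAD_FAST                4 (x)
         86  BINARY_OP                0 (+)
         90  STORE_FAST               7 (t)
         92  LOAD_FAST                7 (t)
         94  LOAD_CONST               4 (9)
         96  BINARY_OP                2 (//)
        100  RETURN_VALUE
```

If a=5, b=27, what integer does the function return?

LOAD_FAST a → push 5. Stack: [5]
LOAD_CONST → push 5. Stack: [5, 5]
BINARY_OP + → 5 + 5 = 10. Stack: [10]
LOAD_CONST → push 2. Stack: [10, 2]
BINARY_OP >> → 10 >> 2 = 2. Stack: [2]
STORE_FAST k → k=2. Stack: []
LOAD_FAST a → push 5. Stack: [5]
LOAD_CONST → push 11. Stack: [5, 11]
BINARY_OP + → 5 + 11 = 16. Stack: [16]
STORE_FAST u → u=16. Stack: []
LOAD_FAST_LOAD_FAST a,k → push 5,2. Stack: [5, 2]
BINARY_OP % → 5 % 2 = 1. Stack: [1]
LOAD_FAST b → push 27. Stack: [1, 27]
BINARY_OP - → 1 - 27 = -26. Stack: [-26]
STORE_FAST x → x=-26. Stack: []
LOAD_CONST → push 9. Stack: [9]
LOAD_FAST a → push 5. Stack: [9, 5]
BINARY_OP - → 9 - 5 = 4. Stack: [4]
STORE_FAST x → x=4. Stack: []
LOAD_FAST_LOAD_FAST u,b → push 16,27. Stack: [16, 27]
BINARY_OP & → 16 & 27 = 16. Stack: [16]
LOAD_CONST → push 5. Stack: [16, 5]
LOAD_FAST u → push 16. Stack: [16, 5, 16]
BINARY_OP * → 5 * 16 = 80. Stack: [16, 80]
BINARY_OP % → 16 % 80 = 16. Stack: [16]
STORE_FAST r → r=16. Stack: []
LOAD_CONST → push 24. Stack: [24]
STORE_FAST z → z=24. Stack: []
LOAD_CONST → push 8. Stack: [8]
LOAD_FAST u → push 16. Stack: [8, 16]
BINARY_OP * → 8 * 16 = 128. Stack: [128]
LOAD_FAST x → push 4. Stack: [128, 4]
BINARY_OP + → 128 + 4 = 132. Stack: [132]
STORE_FAST t → t=132. Stack: []
LOAD_FAST t → push 132. Stack: [132]
LOAD_CONST → push 9. Stack: [132, 9]
BINARY_OP // → 132 // 9 = 14. Stack: [14]
RETURN_VALUE → return 14.

14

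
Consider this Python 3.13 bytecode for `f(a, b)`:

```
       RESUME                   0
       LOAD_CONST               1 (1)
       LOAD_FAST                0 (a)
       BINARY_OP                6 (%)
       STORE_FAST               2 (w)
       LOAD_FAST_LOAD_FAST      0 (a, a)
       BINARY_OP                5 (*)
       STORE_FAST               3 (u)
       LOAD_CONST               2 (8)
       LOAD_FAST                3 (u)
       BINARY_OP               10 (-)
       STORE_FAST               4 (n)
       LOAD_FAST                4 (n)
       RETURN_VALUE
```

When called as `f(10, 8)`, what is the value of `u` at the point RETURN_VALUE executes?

100

LOAD_CONST → push 1. Stack: [1]
LOAD_FAST a → push 10. Stack: [1, 10]
BINARY_OP % → 1 % 10 = 1. Stack: [1]
STORE_FAST w → w=1. Stack: []
LOAD_FAST_LOAD_FAST a,a → push 10,10. Stack: [10, 10]
BINARY_OP * → 10 * 10 = 100. Stack: [100]
STORE_FAST u → u=100. Stack: []
LOAD_CONST → push 8. Stack: [8]
LOAD_FAST u → push 100. Stack: [8, 100]
BINARY_OP - → 8 - 100 = -92. Stack: [-92]
STORE_FAST n → n=-92. Stack: []
LOAD_FAST n → push -92. Stack: [-92]
RETURN_VALUE → return -92.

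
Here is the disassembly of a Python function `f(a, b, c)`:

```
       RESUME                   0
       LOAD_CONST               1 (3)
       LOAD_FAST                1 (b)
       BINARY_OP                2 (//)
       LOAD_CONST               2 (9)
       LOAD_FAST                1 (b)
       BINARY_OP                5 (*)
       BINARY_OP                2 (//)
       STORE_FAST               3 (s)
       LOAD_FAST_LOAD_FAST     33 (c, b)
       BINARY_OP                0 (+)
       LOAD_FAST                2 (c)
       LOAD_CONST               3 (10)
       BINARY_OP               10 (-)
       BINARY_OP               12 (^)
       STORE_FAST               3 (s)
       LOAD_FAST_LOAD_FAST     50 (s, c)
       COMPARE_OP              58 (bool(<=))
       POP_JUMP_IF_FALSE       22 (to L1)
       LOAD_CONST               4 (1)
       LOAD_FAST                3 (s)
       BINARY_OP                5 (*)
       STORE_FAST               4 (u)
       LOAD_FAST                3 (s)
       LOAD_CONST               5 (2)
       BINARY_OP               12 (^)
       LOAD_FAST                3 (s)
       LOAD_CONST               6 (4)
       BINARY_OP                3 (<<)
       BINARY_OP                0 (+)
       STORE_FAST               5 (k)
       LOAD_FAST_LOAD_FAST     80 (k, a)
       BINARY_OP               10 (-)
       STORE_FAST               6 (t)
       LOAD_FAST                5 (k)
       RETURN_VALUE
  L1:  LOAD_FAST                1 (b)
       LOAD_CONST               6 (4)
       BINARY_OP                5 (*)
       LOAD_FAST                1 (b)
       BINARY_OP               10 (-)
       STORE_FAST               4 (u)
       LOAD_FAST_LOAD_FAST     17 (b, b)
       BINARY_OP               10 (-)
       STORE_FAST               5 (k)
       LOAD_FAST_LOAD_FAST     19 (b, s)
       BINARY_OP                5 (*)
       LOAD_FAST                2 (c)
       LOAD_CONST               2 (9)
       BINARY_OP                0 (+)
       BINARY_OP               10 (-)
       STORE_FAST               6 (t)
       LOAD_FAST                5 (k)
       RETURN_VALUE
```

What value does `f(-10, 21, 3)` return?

-525

LOAD_CONST → push 3. Stack: [3]
LOAD_FAST b → push 21. Stack: [3, 21]
BINARY_OP // → 3 // 21 = 0. Stack: [0]
LOAD_CONST → push 9. Stack: [0, 9]
LOAD_FAST b → push 21. Stack: [0, 9, 21]
BINARY_OP * → 9 * 21 = 189. Stack: [0, 189]
BINARY_OP // → 0 // 189 = 0. Stack: [0]
STORE_FAST s → s=0. Stack: []
LOAD_FAST_LOAD_FAST c,b → push 3,21. Stack: [3, 21]
BINARY_OP + → 3 + 21 = 24. Stack: [24]
LOAD_FAST c → push 3. Stack: [24, 3]
LOAD_CONST → push 10. Stack: [24, 3, 10]
BINARY_OP - → 3 - 10 = -7. Stack: [24, -7]
BINARY_OP ^ → 24 ^ -7 = -31. Stack: [-31]
STORE_FAST s → s=-31. Stack: []
LOAD_FAST_LOAD_FAST s,c → push -31,3. Stack: [-31, 3]
COMPARE_OP bool(<=) → -31 vs 3 = True. Stack: [True]
POP_JUMP_IF_FALSE → pop True; no jump. Stack: []
LOAD_CONST → push 1. Stack: [1]
LOAD_FAST s → push -31. Stack: [1, -31]
BINARY_OP * → 1 * -31 = -31. Stack: [-31]
STORE_FAST u → u=-31. Stack: []
LOAD_FAST s → push -31. Stack: [-31]
LOAD_CONST → push 2. Stack: [-31, 2]
BINARY_OP ^ → -31 ^ 2 = -29. Stack: [-29]
LOAD_FAST s → push -31. Stack: [-29, -31]
LOAD_CONST → push 4. Stack: [-29, -31, 4]
BINARY_OP << → -31 << 4 = -496. Stack: [-29, -496]
BINARY_OP + → -29 + -496 = -525. Stack: [-525]
STORE_FAST k → k=-525. Stack: []
LOAD_FAST_LOAD_FAST k,a → push -525,-10. Stack: [-525, -10]
BINARY_OP - → -525 - -10 = -515. Stack: [-515]
STORE_FAST t → t=-515. Stack: []
LOAD_FAST k → push -525. Stack: [-525]
RETURN_VALUE → return -525.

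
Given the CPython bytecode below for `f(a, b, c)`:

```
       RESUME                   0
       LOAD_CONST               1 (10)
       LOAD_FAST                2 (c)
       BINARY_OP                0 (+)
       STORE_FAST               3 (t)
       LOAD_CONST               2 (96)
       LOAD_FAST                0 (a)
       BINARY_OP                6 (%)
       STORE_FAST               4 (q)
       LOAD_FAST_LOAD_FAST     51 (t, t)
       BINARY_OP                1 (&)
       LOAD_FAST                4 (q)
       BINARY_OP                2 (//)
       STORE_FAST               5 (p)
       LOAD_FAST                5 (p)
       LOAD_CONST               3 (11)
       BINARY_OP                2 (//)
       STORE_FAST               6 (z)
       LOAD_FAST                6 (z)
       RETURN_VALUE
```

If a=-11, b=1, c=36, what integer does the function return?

-2

LOAD_CONST → push 10. Stack: [10]
LOAD_FAST c → push 36. Stack: [10, 36]
BINARY_OP + → 10 + 36 = 46. Stack: [46]
STORE_FAST t → t=46. Stack: []
LOAD_CONST → push 96. Stack: [96]
LOAD_FAST a → push -11. Stack: [96, -11]
BINARY_OP % → 96 % -11 = -3. Stack: [-3]
STORE_FAST q → q=-3. Stack: []
LOAD_FAST_LOAD_FAST t,t → push 46,46. Stack: [46, 46]
BINARY_OP & → 46 & 46 = 46. Stack: [46]
LOAD_FAST q → push -3. Stack: [46, -3]
BINARY_OP // → 46 // -3 = -16. Stack: [-16]
STORE_FAST p → p=-16. Stack: []
LOAD_FAST p → push -16. Stack: [-16]
LOAD_CONST → push 11. Stack: [-16, 11]
BINARY_OP // → -16 // 11 = -2. Stack: [-2]
STORE_FAST z → z=-2. Stack: []
LOAD_FAST z → push -2. Stack: [-2]
RETURN_VALUE → return -2.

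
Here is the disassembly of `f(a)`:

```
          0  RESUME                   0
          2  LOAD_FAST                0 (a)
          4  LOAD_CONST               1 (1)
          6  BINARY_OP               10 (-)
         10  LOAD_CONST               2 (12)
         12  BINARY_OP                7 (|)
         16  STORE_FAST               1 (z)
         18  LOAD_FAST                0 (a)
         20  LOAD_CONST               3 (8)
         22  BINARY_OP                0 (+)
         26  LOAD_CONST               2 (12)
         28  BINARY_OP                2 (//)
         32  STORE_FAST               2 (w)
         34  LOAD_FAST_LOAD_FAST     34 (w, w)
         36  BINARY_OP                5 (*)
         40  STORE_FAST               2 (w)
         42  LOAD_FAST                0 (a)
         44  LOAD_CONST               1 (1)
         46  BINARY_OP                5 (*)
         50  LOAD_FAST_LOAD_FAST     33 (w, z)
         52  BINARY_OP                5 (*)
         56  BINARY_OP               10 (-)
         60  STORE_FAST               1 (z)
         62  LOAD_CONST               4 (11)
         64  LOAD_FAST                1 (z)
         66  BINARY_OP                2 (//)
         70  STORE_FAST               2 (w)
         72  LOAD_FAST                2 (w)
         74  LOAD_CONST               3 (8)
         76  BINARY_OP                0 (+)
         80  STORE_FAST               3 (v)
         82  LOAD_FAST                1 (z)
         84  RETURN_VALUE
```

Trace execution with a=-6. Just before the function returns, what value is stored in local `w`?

LOAD_FAST a → push -6. Stack: [-6]
LOAD_CONST → push 1. Stack: [-6, 1]
BINARY_OP - → -6 - 1 = -7. Stack: [-7]
LOAD_CONST → push 12. Stack: [-7, 12]
BINARY_OP | → -7 | 12 = -3. Stack: [-3]
STORE_FAST z → z=-3. Stack: []
LOAD_FAST a → push -6. Stack: [-6]
LOAD_CONST → push 8. Stack: [-6, 8]
BINARY_OP + → -6 + 8 = 2. Stack: [2]
LOAD_CONST → push 12. Stack: [2, 12]
BINARY_OP // → 2 // 12 = 0. Stack: [0]
STORE_FAST w → w=0. Stack: []
LOAD_FAST_LOAD_FAST w,w → push 0,0. Stack: [0, 0]
BINARY_OP * → 0 * 0 = 0. Stack: [0]
STORE_FAST w → w=0. Stack: []
LOAD_FAST a → push -6. Stack: [-6]
LOAD_CONST → push 1. Stack: [-6, 1]
BINARY_OP * → -6 * 1 = -6. Stack: [-6]
LOAD_FAST_LOAD_FAST w,z → push 0,-3. Stack: [-6, 0, -3]
BINARY_OP * → 0 * -3 = 0. Stack: [-6, 0]
BINARY_OP - → -6 - 0 = -6. Stack: [-6]
STORE_FAST z → z=-6. Stack: []
LOAD_CONST → push 11. Stack: [11]
LOAD_FAST z → push -6. Stack: [11, -6]
BINARY_OP // → 11 // -6 = -2. Stack: [-2]
STORE_FAST w → w=-2. Stack: []
LOAD_FAST w → push -2. Stack: [-2]
LOAD_CONST → push 8. Stack: [-2, 8]
BINARY_OP + → -2 + 8 = 6. Stack: [6]
STORE_FAST v → v=6. Stack: []
LOAD_FAST z → push -6. Stack: [-6]
RETURN_VALUE → return -6.

-2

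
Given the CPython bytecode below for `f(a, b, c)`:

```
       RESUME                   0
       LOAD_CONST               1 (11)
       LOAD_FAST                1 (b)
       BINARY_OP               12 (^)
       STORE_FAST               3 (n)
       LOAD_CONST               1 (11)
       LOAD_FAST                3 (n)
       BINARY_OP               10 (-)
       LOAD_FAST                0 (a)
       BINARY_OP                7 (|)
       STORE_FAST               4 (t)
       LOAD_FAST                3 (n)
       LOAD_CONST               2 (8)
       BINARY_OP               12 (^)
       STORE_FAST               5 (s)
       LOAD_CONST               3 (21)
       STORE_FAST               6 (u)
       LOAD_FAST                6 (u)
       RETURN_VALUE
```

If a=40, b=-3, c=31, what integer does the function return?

21

LOAD_CONST → push 11. Stack: [11]
LOAD_FAST b → push -3. Stack: [11, -3]
BINARY_OP ^ → 11 ^ -3 = -10. Stack: [-10]
STORE_FAST n → n=-10. Stack: []
LOAD_CONST → push 11. Stack: [11]
LOAD_FAST n → push -10. Stack: [11, -10]
BINARY_OP - → 11 - -10 = 21. Stack: [21]
LOAD_FAST a → push 40. Stack: [21, 40]
BINARY_OP | → 21 | 40 = 61. Stack: [61]
STORE_FAST t → t=61. Stack: []
LOAD_FAST n → push -10. Stack: [-10]
LOAD_CONST → push 8. Stack: [-10, 8]
BINARY_OP ^ → -10 ^ 8 = -2. Stack: [-2]
STORE_FAST s → s=-2. Stack: []
LOAD_CONST → push 21. Stack: [21]
STORE_FAST u → u=21. Stack: []
LOAD_FAST u → push 21. Stack: [21]
RETURN_VALUE → return 21.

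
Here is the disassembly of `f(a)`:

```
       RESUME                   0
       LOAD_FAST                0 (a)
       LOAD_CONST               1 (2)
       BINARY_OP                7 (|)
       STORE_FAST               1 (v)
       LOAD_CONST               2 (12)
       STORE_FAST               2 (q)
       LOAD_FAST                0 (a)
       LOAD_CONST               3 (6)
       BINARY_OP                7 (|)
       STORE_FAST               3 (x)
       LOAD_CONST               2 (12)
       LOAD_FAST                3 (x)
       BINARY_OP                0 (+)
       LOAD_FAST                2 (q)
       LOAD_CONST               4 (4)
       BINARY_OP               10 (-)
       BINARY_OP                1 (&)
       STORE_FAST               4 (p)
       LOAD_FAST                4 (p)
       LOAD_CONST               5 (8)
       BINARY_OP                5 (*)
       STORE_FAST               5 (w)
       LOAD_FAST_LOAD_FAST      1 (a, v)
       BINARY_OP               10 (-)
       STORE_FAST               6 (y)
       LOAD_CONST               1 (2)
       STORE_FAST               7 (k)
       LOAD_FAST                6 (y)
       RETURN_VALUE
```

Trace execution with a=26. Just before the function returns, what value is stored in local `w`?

LOAD_FAST a → push 26. Stack: [26]
LOAD_CONST → push 2. Stack: [26, 2]
BINARY_OP | → 26 | 2 = 26. Stack: [26]
STORE_FAST v → v=26. Stack: []
LOAD_CONST → push 12. Stack: [12]
STORE_FAST q → q=12. Stack: []
LOAD_FAST a → push 26. Stack: [26]
LOAD_CONST → push 6. Stack: [26, 6]
BINARY_OP | → 26 | 6 = 30. Stack: [30]
STORE_FAST x → x=30. Stack: []
LOAD_CONST → push 12. Stack: [12]
LOAD_FAST x → push 30. Stack: [12, 30]
BINARY_OP + → 12 + 30 = 42. Stack: [42]
LOAD_FAST q → push 12. Stack: [42, 12]
LOAD_CONST → push 4. Stack: [42, 12, 4]
BINARY_OP - → 12 - 4 = 8. Stack: [42, 8]
BINARY_OP & → 42 & 8 = 8. Stack: [8]
STORE_FAST p → p=8. Stack: []
LOAD_FAST p → push 8. Stack: [8]
LOAD_CONST → push 8. Stack: [8, 8]
BINARY_OP * → 8 * 8 = 64. Stack: [64]
STORE_FAST w → w=64. Stack: []
LOAD_FAST_LOAD_FAST a,v → push 26,26. Stack: [26, 26]
BINARY_OP - → 26 - 26 = 0. Stack: [0]
STORE_FAST y → y=0. Stack: []
LOAD_CONST → push 2. Stack: [2]
STORE_FAST k → k=2. Stack: []
LOAD_FAST y → push 0. Stack: [0]
RETURN_VALUE → return 0.

64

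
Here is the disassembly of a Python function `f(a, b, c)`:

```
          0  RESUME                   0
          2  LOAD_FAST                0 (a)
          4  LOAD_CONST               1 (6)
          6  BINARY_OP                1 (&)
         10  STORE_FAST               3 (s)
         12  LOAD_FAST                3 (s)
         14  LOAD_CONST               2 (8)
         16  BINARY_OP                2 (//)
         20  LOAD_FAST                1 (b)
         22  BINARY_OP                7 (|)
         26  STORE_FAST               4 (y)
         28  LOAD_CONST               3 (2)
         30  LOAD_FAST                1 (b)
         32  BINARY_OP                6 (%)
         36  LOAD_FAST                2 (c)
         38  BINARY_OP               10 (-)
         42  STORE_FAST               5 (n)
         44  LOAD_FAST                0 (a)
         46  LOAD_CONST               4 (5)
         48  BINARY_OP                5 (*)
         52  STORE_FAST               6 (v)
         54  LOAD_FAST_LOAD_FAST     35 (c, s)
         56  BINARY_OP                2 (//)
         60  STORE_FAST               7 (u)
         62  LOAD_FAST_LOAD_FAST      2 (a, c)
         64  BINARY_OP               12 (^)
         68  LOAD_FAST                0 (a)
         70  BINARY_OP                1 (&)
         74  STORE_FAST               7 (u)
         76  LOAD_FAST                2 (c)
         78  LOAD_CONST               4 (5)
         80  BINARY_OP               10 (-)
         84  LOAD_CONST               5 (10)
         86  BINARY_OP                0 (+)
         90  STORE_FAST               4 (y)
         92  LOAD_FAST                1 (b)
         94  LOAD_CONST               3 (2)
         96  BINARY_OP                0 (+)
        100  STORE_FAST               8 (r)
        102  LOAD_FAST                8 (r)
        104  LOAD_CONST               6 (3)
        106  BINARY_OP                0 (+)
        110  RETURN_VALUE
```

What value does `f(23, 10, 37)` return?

15

LOAD_FAST a → push 23. Stack: [23]
LOAD_CONST → push 6. Stack: [23, 6]
BINARY_OP & → 23 & 6 = 6. Stack: [6]
STORE_FAST s → s=6. Stack: []
LOAD_FAST s → push 6. Stack: [6]
LOAD_CONST → push 8. Stack: [6, 8]
BINARY_OP // → 6 // 8 = 0. Stack: [0]
LOAD_FAST b → push 10. Stack: [0, 10]
BINARY_OP | → 0 | 10 = 10. Stack: [10]
STORE_FAST y → y=10. Stack: []
LOAD_CONST → push 2. Stack: [2]
LOAD_FAST b → push 10. Stack: [2, 10]
BINARY_OP % → 2 % 10 = 2. Stack: [2]
LOAD_FAST c → push 37. Stack: [2, 37]
BINARY_OP - → 2 - 37 = -35. Stack: [-35]
STORE_FAST n → n=-35. Stack: []
LOAD_FAST a → push 23. Stack: [23]
LOAD_CONST → push 5. Stack: [23, 5]
BINARY_OP * → 23 * 5 = 115. Stack: [115]
STORE_FAST v → v=115. Stack: []
LOAD_FAST_LOAD_FAST c,s → push 37,6. Stack: [37, 6]
BINARY_OP // → 37 // 6 = 6. Stack: [6]
STORE_FAST u → u=6. Stack: []
LOAD_FAST_LOAD_FAST a,c → push 23,37. Stack: [23, 37]
BINARY_OP ^ → 23 ^ 37 = 50. Stack: [50]
LOAD_FAST a → push 23. Stack: [50, 23]
BINARY_OP & → 50 & 23 = 18. Stack: [18]
STORE_FAST u → u=18. Stack: []
LOAD_FAST c → push 37. Stack: [37]
LOAD_CONST → push 5. Stack: [37, 5]
BINARY_OP - → 37 - 5 = 32. Stack: [32]
LOAD_CONST → push 10. Stack: [32, 10]
BINARY_OP + → 32 + 10 = 42. Stack: [42]
STORE_FAST y → y=42. Stack: []
LOAD_FAST b → push 10. Stack: [10]
LOAD_CONST → push 2. Stack: [10, 2]
BINARY_OP + → 10 + 2 = 12. Stack: [12]
STORE_FAST r → r=12. Stack: []
LOAD_FAST r → push 12. Stack: [12]
LOAD_CONST → push 3. Stack: [12, 3]
BINARY_OP + → 12 + 3 = 15. Stack: [15]
RETURN_VALUE → return 15.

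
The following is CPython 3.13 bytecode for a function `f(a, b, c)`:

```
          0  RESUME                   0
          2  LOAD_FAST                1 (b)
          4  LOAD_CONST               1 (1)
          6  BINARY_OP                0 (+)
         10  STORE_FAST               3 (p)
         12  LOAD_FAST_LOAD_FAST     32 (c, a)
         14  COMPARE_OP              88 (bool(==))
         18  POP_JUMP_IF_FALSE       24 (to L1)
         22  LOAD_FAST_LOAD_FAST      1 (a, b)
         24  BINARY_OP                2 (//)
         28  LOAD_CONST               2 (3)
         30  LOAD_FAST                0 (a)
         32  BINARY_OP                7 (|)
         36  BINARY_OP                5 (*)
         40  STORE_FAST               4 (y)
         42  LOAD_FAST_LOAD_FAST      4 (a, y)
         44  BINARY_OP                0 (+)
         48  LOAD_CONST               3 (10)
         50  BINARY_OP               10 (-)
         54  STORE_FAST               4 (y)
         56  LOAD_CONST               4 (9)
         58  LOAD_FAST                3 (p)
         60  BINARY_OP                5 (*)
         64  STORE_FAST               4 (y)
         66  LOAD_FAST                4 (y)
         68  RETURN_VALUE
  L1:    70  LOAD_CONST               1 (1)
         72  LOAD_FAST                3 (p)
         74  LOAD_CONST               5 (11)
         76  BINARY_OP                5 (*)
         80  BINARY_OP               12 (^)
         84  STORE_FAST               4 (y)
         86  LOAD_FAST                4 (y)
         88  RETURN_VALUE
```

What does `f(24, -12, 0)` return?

-122

LOAD_FAST b → push -12. Stack: [-12]
LOAD_CONST → push 1. Stack: [-12, 1]
BINARY_OP + → -12 + 1 = -11. Stack: [-11]
STORE_FAST p → p=-11. Stack: []
LOAD_FAST_LOAD_FAST c,a → push 0,24. Stack: [0, 24]
COMPARE_OP bool(==) → 0 vs 24 = False. Stack: [False]
POP_JUMP_IF_FALSE → pop False; jump. Stack: []
LOAD_CONST → push 1. Stack: [1]
LOAD_FAST p → push -11. Stack: [1, -11]
LOAD_CONST → push 11. Stack: [1, -11, 11]
BINARY_OP * → -11 * 11 = -121. Stack: [1, -121]
BINARY_OP ^ → 1 ^ -121 = -122. Stack: [-122]
STORE_FAST y → y=-122. Stack: []
LOAD_FAST y → push -122. Stack: [-122]
RETURN_VALUE → return -122.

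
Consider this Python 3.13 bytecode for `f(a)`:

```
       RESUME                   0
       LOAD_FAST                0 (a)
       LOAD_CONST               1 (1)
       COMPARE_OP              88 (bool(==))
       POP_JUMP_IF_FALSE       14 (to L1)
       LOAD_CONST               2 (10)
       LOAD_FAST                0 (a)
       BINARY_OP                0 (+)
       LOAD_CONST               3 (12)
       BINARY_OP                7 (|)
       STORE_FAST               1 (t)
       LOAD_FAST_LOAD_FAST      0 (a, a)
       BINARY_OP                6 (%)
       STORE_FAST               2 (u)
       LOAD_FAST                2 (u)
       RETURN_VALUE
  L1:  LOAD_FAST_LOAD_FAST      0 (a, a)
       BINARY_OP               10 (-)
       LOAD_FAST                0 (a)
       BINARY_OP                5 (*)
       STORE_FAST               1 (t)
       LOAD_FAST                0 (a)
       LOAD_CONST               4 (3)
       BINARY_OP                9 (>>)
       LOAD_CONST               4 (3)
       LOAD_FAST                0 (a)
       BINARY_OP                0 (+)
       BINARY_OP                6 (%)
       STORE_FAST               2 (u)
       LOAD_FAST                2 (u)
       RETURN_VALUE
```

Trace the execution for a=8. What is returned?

1

LOAD_FAST a → push 8. Stack: [8]
LOAD_CONST → push 1. Stack: [8, 1]
COMPARE_OP bool(==) → 8 vs 1 = False. Stack: [False]
POP_JUMP_IF_FALSE → pop False; jump. Stack: []
LOAD_FAST_LOAD_FAST a,a → push 8,8. Stack: [8, 8]
BINARY_OP - → 8 - 8 = 0. Stack: [0]
LOAD_FAST a → push 8. Stack: [0, 8]
BINARY_OP * → 0 * 8 = 0. Stack: [0]
STORE_FAST t → t=0. Stack: []
LOAD_FAST a → push 8. Stack: [8]
LOAD_CONST → push 3. Stack: [8, 3]
BINARY_OP >> → 8 >> 3 = 1. Stack: [1]
LOAD_CONST → push 3. Stack: [1, 3]
LOAD_FAST a → push 8. Stack: [1, 3, 8]
BINARY_OP + → 3 + 8 = 11. Stack: [1, 11]
BINARY_OP % → 1 % 11 = 1. Stack: [1]
STORE_FAST u → u=1. Stack: []
LOAD_FAST u → push 1. Stack: [1]
RETURN_VALUE → return 1.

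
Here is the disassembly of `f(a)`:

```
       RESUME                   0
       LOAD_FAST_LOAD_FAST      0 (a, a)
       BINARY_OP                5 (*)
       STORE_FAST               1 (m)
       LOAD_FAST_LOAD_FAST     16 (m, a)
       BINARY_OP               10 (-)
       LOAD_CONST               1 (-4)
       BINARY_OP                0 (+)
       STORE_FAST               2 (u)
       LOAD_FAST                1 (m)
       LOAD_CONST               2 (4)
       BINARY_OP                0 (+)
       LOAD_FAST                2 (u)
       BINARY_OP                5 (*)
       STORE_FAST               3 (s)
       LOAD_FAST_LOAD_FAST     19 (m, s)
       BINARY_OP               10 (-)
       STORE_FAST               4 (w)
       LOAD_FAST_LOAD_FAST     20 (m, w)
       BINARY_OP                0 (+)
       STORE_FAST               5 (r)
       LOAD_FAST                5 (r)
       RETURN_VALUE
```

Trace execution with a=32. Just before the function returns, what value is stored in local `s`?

LOAD_FAST_LOAD_FAST a,a → push 32,32. Stack: [32, 32]
BINARY_OP * → 32 * 32 = 1024. Stack: [1024]
STORE_FAST m → m=1024. Stack: []
LOAD_FAST_LOAD_FAST m,a → push 1024,32. Stack: [1024, 32]
BINARY_OP - → 1024 - 32 = 992. Stack: [992]
LOAD_CONST → push -4. Stack: [992, -4]
BINARY_OP + → 992 + -4 = 988. Stack: [988]
STORE_FAST u → u=988. Stack: []
LOAD_FAST m → push 1024. Stack: [1024]
LOAD_CONST → push 4. Stack: [1024, 4]
BINARY_OP + → 1024 + 4 = 1028. Stack: [1028]
LOAD_FAST u → push 988. Stack: [1028, 988]
BINARY_OP * → 1028 * 988 = 1015664. Stack: [1015664]
STORE_FAST s → s=1015664. Stack: []
LOAD_FAST_LOAD_FAST m,s → push 1024,1015664. Stack: [1024, 1015664]
BINARY_OP - → 1024 - 1015664 = -1014640. Stack: [-1014640]
STORE_FAST w → w=-1014640. Stack: []
LOAD_FAST_LOAD_FAST m,w → push 1024,-1014640. Stack: [1024, -1014640]
BINARY_OP + → 1024 + -1014640 = -1013616. Stack: [-1013616]
STORE_FAST r → r=-1013616. Stack: []
LOAD_FAST r → push -1013616. Stack: [-1013616]
RETURN_VALUE → return -1013616.

1015664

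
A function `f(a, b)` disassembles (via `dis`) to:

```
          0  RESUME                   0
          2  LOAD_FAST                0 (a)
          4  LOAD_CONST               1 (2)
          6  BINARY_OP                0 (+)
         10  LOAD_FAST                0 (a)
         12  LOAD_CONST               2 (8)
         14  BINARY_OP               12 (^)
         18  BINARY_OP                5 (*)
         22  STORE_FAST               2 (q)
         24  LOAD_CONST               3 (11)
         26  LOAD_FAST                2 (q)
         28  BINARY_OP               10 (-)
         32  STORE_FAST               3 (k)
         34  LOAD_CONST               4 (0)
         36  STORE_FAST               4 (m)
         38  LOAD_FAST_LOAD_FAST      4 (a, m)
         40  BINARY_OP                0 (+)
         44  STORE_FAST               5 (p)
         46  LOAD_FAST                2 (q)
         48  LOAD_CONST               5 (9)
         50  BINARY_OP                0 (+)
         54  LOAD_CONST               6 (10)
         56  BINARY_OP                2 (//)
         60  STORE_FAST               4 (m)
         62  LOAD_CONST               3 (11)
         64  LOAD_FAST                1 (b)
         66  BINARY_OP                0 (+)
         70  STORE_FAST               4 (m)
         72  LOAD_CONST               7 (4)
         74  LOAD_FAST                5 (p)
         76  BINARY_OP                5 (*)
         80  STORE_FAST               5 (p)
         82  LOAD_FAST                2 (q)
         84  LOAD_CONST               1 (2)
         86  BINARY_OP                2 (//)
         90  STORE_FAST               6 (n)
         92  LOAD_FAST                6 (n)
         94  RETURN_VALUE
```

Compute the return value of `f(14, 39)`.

48

LOAD_FAST a → push 14. Stack: [14]
LOAD_CONST → push 2. Stack: [14, 2]
BINARY_OP + → 14 + 2 = 16. Stack: [16]
LOAD_FAST a → push 14. Stack: [16, 14]
LOAD_CONST → push 8. Stack: [16, 14, 8]
BINARY_OP ^ → 14 ^ 8 = 6. Stack: [16, 6]
BINARY_OP * → 16 * 6 = 96. Stack: [96]
STORE_FAST q → q=96. Stack: []
LOAD_CONST → push 11. Stack: [11]
LOAD_FAST q → push 96. Stack: [11, 96]
BINARY_OP - → 11 - 96 = -85. Stack: [-85]
STORE_FAST k → k=-85. Stack: []
LOAD_CONST → push 0. Stack: [0]
STORE_FAST m → m=0. Stack: []
LOAD_FAST_LOAD_FAST a,m → push 14,0. Stack: [14, 0]
BINARY_OP + → 14 + 0 = 14. Stack: [14]
STORE_FAST p → p=14. Stack: []
LOAD_FAST q → push 96. Stack: [96]
LOAD_CONST → push 9. Stack: [96, 9]
BINARY_OP + → 96 + 9 = 105. Stack: [105]
LOAD_CONST → push 10. Stack: [105, 10]
BINARY_OP // → 105 // 10 = 10. Stack: [10]
STORE_FAST m → m=10. Stack: []
LOAD_CONST → push 11. Stack: [11]
LOAD_FAST b → push 39. Stack: [11, 39]
BINARY_OP + → 11 + 39 = 50. Stack: [50]
STORE_FAST m → m=50. Stack: []
LOAD_CONST → push 4. Stack: [4]
LOAD_FAST p → push 14. Stack: [4, 14]
BINARY_OP * → 4 * 14 = 56. Stack: [56]
STORE_FAST p → p=56. Stack: []
LOAD_FAST q → push 96. Stack: [96]
LOAD_CONST → push 2. Stack: [96, 2]
BINARY_OP // → 96 // 2 = 48. Stack: [48]
STORE_FAST n → n=48. Stack: []
LOAD_FAST n → push 48. Stack: [48]
RETURN_VALUE → return 48.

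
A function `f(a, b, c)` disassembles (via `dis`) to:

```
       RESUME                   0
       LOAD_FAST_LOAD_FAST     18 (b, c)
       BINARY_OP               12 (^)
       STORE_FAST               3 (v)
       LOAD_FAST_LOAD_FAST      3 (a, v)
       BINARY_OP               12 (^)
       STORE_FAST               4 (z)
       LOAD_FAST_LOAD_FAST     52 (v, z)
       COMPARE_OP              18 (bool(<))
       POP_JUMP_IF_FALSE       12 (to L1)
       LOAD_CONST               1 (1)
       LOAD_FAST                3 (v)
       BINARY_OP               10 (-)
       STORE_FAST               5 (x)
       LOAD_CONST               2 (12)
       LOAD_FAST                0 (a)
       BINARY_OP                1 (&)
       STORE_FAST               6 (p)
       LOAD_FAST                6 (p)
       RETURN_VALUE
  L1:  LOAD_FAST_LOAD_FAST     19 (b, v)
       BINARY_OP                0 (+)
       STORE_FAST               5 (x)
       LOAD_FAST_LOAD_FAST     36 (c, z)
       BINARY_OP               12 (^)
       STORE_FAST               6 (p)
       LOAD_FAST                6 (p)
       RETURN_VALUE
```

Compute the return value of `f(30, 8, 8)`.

LOAD_FAST_LOAD_FAST b,c → push 8,8. Stack: [8, 8]
BINARY_OP ^ → 8 ^ 8 = 0. Stack: [0]
STORE_FAST v → v=0. Stack: []
LOAD_FAST_LOAD_FAST a,v → push 30,0. Stack: [30, 0]
BINARY_OP ^ → 30 ^ 0 = 30. Stack: [30]
STORE_FAST z → z=30. Stack: []
LOAD_FAST_LOAD_FAST v,z → push 0,30. Stack: [0, 30]
COMPARE_OP bool(<) → 0 vs 30 = True. Stack: [True]
POP_JUMP_IF_FALSE → pop True; no jump. Stack: []
LOAD_CONST → push 1. Stack: [1]
LOAD_FAST v → push 0. Stack: [1, 0]
BINARY_OP - → 1 - 0 = 1. Stack: [1]
STORE_FAST x → x=1. Stack: []
LOAD_CONST → push 12. Stack: [12]
LOAD_FAST a → push 30. Stack: [12, 30]
BINARY_OP & → 12 & 30 = 12. Stack: [12]
STORE_FAST p → p=12. Stack: []
LOAD_FAST p → push 12. Stack: [12]
RETURN_VALUE → return 12.

12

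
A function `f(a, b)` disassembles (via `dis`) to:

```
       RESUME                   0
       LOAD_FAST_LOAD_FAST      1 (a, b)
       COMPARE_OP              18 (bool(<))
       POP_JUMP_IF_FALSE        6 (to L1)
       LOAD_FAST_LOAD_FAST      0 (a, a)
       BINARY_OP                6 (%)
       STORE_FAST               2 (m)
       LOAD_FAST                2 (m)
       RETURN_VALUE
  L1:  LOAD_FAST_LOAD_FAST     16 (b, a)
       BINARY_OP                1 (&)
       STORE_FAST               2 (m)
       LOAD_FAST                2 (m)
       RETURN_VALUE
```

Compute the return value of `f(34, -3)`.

LOAD_FAST_LOAD_FAST a,b → push 34,-3. Stack: [34, -3]
COMPARE_OP bool(<) → 34 vs -3 = False. Stack: [False]
POP_JUMP_IF_FALSE → pop False; jump. Stack: []
LOAD_FAST_LOAD_FAST b,a → push -3,34. Stack: [-3, 34]
BINARY_OP & → -3 & 34 = 32. Stack: [32]
STORE_FAST m → m=32. Stack: []
LOAD_FAST m → push 32. Stack: [32]
RETURN_VALUE → return 32.

32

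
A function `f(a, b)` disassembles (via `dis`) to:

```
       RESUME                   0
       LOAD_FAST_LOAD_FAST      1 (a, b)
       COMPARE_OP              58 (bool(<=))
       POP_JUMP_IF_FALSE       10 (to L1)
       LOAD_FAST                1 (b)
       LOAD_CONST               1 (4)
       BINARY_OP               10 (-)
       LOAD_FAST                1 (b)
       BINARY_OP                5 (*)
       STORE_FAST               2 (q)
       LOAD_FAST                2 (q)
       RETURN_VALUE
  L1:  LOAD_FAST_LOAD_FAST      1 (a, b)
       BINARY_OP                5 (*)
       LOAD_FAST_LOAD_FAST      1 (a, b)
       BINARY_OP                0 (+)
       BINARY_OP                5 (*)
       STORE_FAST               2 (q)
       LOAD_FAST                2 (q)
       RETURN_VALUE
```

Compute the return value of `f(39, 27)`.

LOAD_FAST_LOAD_FAST a,b → push 39,27. Stack: [39, 27]
COMPARE_OP bool(<=) → 39 vs 27 = False. Stack: [False]
POP_JUMP_IF_FALSE → pop False; jump. Stack: []
LOAD_FAST_LOAD_FAST a,b → push 39,27. Stack: [39, 27]
BINARY_OP * → 39 * 27 = 1053. Stack: [1053]
LOAD_FAST_LOAD_FAST a,b → push 39,27. Stack: [1053, 39, 27]
BINARY_OP + → 39 + 27 = 66. Stack: [1053, 66]
BINARY_OP * → 1053 * 66 = 69498. Stack: [69498]
STORE_FAST q → q=69498. Stack: []
LOAD_FAST q → push 69498. Stack: [69498]
RETURN_VALUE → return 69498.

69498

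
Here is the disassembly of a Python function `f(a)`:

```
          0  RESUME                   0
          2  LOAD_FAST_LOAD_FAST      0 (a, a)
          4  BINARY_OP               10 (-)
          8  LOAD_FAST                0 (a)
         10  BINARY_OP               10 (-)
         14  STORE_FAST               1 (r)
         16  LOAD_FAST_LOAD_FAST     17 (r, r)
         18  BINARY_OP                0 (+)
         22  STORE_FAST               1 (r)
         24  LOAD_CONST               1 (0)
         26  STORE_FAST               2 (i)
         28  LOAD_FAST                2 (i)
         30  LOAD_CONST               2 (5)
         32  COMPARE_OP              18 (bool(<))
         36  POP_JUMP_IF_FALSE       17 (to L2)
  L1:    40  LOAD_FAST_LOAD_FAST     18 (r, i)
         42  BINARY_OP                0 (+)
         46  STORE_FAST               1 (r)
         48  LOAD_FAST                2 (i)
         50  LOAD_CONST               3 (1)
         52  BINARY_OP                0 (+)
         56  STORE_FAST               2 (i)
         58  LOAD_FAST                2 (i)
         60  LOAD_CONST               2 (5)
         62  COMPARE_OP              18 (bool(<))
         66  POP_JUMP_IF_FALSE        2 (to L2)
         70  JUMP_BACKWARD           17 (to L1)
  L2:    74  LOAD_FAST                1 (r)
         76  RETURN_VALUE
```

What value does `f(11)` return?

LOAD_FAST_LOAD_FAST a,a → push 11,11
BINARY_OP - → 11 - 11 = 0
LOAD_FAST a → push 11
BINARY_OP - → 0 - 11 = -11
STORE_FAST r → r=-11
LOAD_FAST_LOAD_FAST r,r → push -11,-11
BINARY_OP + → -11 + -11 = -22
STORE_FAST r → r=-22
LOAD_CONST → push 0
STORE_FAST i → i=0
LOAD_FAST i → push 0
LOAD_CONST → push 5
COMPARE_OP bool(<) → 0 vs 5 = True
POP_JUMP_IF_FALSE → pop True; no jump
LOAD_FAST_LOAD_FAST r,i → push -22,0
BINARY_OP + → -22 + 0 = -22
STORE_FAST r → r=-22
LOAD_FAST i → push 0
LOAD_CONST → push 1
BINARY_OP + → 0 + 1 = 1
STORE_FAST i → i=1
LOAD_FAST i → push 1
LOAD_CONST → push 5
COMPARE_OP bool(<) → 1 vs 5 = True
POP_JUMP_IF_FALSE → pop True; no jump
LOAD_FAST_LOAD_FAST r,i → push -22,1
BINARY_OP + → -22 + 1 = -21
STORE_FAST r → r=-21
LOAD_FAST i → push 1
LOAD_CONST → push 1
BINARY_OP + → 1 + 1 = 2
STORE_FAST i → i=2
LOAD_FAST i → push 2
LOAD_CONST → push 5
COMPARE_OP bool(<) → 2 vs 5 = True
POP_JUMP_IF_FALSE → pop True; no jump
LOAD_FAST_LOAD_FAST r,i → push -21,2
BINARY_OP + → -21 + 2 = -19
STORE_FAST r → r=-19
LOAD_FAST i → push 2
LOAD_CONST → push 1
BINARY_OP + → 2 + 1 = 3
STORE_FAST i → i=3
LOAD_FAST i → push 3
LOAD_CONST → push 5
COMPARE_OP bool(<) → 3 vs 5 = True
POP_JUMP_IF_FALSE → pop True; no jump
LOAD_FAST_LOAD_FAST r,i → push -19,3
BINARY_OP + → -19 + 3 = -16
STORE_FAST r → r=-16
LOAD_FAST i → push 3
LOAD_CONST → push 1
BINARY_OP + → 3 + 1 = 4
STORE_FAST i → i=4
LOAD_FAST i → push 4
LOAD_CONST → push 5
COMPARE_OP bool(<) → 4 vs 5 = True
POP_JUMP_IF_FALSE → pop True; no jump
LOAD_FAST_LOAD_FAST r,i → push -16,4
BINARY_OP + → -16 + 4 = -12
STORE_FAST r → r=-12
LOAD_FAST i → push 4
LOAD_CONST → push 1
BINARY_OP + → 4 + 1 = 5
STORE_FAST i → i=5
LOAD_FAST i → push 5
LOAD_CONST → push 5
COMPARE_OP bool(<) → 5 vs 5 = False
POP_JUMP_IF_FALSE → pop False; jump
LOAD_FAST r → push -12
RETURN_VALUE → return -12.

-12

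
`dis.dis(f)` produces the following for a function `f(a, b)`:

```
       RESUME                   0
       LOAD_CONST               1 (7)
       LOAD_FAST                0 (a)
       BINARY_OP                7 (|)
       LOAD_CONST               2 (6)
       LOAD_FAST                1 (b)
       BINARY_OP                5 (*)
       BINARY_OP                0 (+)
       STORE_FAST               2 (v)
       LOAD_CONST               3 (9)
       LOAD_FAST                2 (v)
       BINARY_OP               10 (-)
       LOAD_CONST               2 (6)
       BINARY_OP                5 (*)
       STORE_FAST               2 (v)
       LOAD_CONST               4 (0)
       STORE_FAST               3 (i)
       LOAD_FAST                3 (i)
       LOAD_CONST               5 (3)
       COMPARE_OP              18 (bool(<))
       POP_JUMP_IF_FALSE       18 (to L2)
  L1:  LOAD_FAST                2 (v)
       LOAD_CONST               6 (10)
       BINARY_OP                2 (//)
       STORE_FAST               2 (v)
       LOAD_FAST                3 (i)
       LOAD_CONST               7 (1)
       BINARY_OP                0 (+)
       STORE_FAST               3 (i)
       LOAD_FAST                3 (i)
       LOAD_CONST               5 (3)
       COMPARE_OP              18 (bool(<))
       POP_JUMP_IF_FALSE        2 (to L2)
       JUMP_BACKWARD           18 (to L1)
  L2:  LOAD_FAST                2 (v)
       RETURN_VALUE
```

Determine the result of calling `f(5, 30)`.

LOAD_CONST → push 7. Stack: [7]
LOAD_FAST a → push 5. Stack: [7, 5]
BINARY_OP | → 7 | 5 = 7. Stack: [7]
LOAD_CONST → push 6. Stack: [7, 6]
LOAD_FAST b → push 30. Stack: [7, 6, 30]
BINARY_OP * → 6 * 30 = 180. Stack: [7, 180]
BINARY_OP + → 7 + 180 = 187. Stack: [187]
STORE_FAST v → v=187. Stack: []
LOAD_CONST → push 9. Stack: [9]
LOAD_FAST v → push 187. Stack: [9, 187]
BINARY_OP - → 9 - 187 = -178. Stack: [-178]
LOAD_CONST → push 6. Stack: [-178, 6]
BINARY_OP * → -178 * 6 = -1068. Stack: [-1068]
STORE_FAST v → v=-1068. Stack: []
LOAD_CONST → push 0. Stack: [0]
STORE_FAST i → i=0. Stack: []
LOAD_FAST i → push 0. Stack: [0]
LOAD_CONST → push 3. Stack: [0, 3]
COMPARE_OP bool(<) → 0 vs 3 = True. Stack: [True]
POP_JUMP_IF_FALSE → pop True; no jump. Stack: []
LOAD_FAST v → push -1068. Stack: [-1068]
LOAD_CONST → push 10. Stack: [-1068, 10]
BINARY_OP // → -1068 // 10 = -107. Stack: [-107]
STORE_FAST v → v=-107. Stack: []
LOAD_FAST i → push 0. Stack: [0]
LOAD_CONST → push 1. Stack: [0, 1]
BINARY_OP + → 0 + 1 = 1. Stack: [1]
STORE_FAST i → i=1. Stack: []
LOAD_FAST i → push 1. Stack: [1]
LOAD_CONST → push 3. Stack: [1, 3]
COMPARE_OP bool(<) → 1 vs 3 = True. Stack: [True]
POP_JUMP_IF_FALSE → pop True; no jump. Stack: []
LOAD_FAST v → push -107. Stack: [-107]
LOAD_CONST → push 10. Stack: [-107, 10]
BINARY_OP // → -107 // 10 = -11. Stack: [-11]
STORE_FAST v → v=-11. Stack: []
LOAD_FAST i → push 1. Stack: [1]
LOAD_CONST → push 1. Stack: [1, 1]
BINARY_OP + → 1 + 1 = 2. Stack: [2]
STORE_FAST i → i=2. Stack: []
LOAD_FAST i → push 2. Stack: [2]
LOAD_CONST → push 3. Stack: [2, 3]
COMPARE_OP bool(<) → 2 vs 3 = True. Stack: [True]
POP_JUMP_IF_FALSE → pop True; no jump. Stack: []
LOAD_FAST v → push -11. Stack: [-11]
LOAD_CONST → push 10. Stack: [-11, 10]
BINARY_OP // → -11 // 10 = -2. Stack: [-2]
STORE_FAST v → v=-2. Stack: []
LOAD_FAST i → push 2. Stack: [2]
LOAD_CONST → push 1. Stack: [2, 1]
BINARY_OP + → 2 + 1 = 3. Stack: [3]
STORE_FAST i → i=3. Stack: []
LOAD_FAST i → push 3. Stack: [3]
LOAD_CONST → push 3. Stack: [3, 3]
COMPARE_OP bool(<) → 3 vs 3 = False. Stack: [False]
POP_JUMP_IF_FALSE → pop False; jump. Stack: []
LOAD_FAST v → push -2. Stack: [-2]
RETURN_VALUE → return -2.

-2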